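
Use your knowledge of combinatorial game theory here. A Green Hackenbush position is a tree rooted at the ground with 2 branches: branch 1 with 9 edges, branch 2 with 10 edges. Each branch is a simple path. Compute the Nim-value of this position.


The tree has 2 branches from the ground vertex.
In Green Hackenbush, the Nim-value of a simple path of length k is k.
Branch 1: length 9, Nim-value = 9
Branch 2: length 10, Nim-value = 10
Total Nim-value = XOR of all branch values:
0 XOR 9 = 9
9 XOR 10 = 3
Nim-value of the tree = 3

3


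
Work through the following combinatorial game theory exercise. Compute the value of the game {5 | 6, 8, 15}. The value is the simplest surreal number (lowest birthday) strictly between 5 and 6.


Left options: {5}, max = 5
Right options: {6, 8, 15}, min = 6
All options are numbers and max(Left) < min(Right), so by the simplicity theorem the value is the simplest (earliest-born) number strictly between 5 and 6.
No integer lies strictly between 5 and 6, so the value is the dyadic rational m/2^k in the interval with the smallest k (then m odd); search k = 1, 2, ...:
Denominator 2: 11/2 lies strictly between 5 and 6 -- found.
The simplest number in the interval is 11/2.
Game value = 11/2

11/2


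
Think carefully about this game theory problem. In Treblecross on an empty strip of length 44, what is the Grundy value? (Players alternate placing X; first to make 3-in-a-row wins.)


Treblecross: place X on empty cells; 3-in-a-row wins.
Playing within two cells of an existing X lets the opponent win at once, so sensible play treats the cells i-2..i+2 around each X as dead. The player left with no safe cell loses, so this is a normal-play take-away game on strips of safe cells.
Placing X at cell i (0-indexed) of a strip of k safe cells leaves independent strips of sizes max(0, i-2) and max(0, k-i-3). Hence G(k) = mex{ G(max(0,i-2)) XOR G(max(0,k-i-3)) : 0 <= i < k }, with G(0) = 0.
G(1): splits (0,0):0^0=0 -> mex({0}) = 1
G(2): splits (0,0):0^0=0 -> mex({0}) = 1
G(3): splits (0,0):0^0=0 -> mex({0}) = 1
G(4): splits (0,1):0^1=1 (0,0):0^0=0 -> mex({0, 1}) = 2
G(5): splits (0,2):0^1=1 (0,1):0^1=1 (0,0):0^0=0 -> mex({0, 1}) = 2
G(6) = mex({1}) = 0
G(7) = mex({0, 1, 2}) = 3
G(8) = mex({0, 1, 2}) = 3
G(9) = mex({0, 2}) = 1
G(10) = mex({0, 2, 3}) = 1
G(11) = mex({0, 3}) = 1
G(12) = mex({1, 3}) = 0
G(13) = mex({0, 1, 2, 3}) = 4
G(14) = mex({0, 1, 2}) = 3
G(15) = mex({0, 1, 2}) = 3
G(16) = mex({0, 1, 2, 4}) = 3
G(17) = mex({0, 1, 3, 4}) = 2
G(18) = mex({0, 1, 3, 4}) = 2
G(19) = mex({0, 1, 3, 5}) = 2
G(20) = mex({0, 1, 2, 3, 5}) = 4
G(21) = mex({0, 1, 2, 3, 5}) = 4
G(22) = mex({1, 2, 6}) = 0
G(23) = mex({0, 1, 2, 3, 4, 6}) = 5
G(24) = mex({0, 1, 2, 3, 4}) = 5
G(25) = mex({0, 1, 3, 4, 7}) = 2
G(26) = mex({0, 1, 3, 4, 5, 7}) = 2
G(27) = mex({0, 1, 3, 5}) = 2
G(28) = mex({0, 1, 2, 5}) = 3
G(29) = mex({0, 1, 2, 4, 5, 6}) = 3
G(30) = mex({1, 2, 4, 6}) = 0
G(31) = mex({0, 1, 2, 3, 4, 6}) = 5
G(32) = mex({1, 2, 3, 4, 7}) = 0
G(33) = mex({0, 3, 7}) = 1
G(34) = mex({0, 2, 3, 5, 7}) = 1
G(35) = mex({0, 2, 3, 5, 6}) = 1
G(36) = mex({0, 1, 2, 5, 6}) = 3
G(37) = mex({0, 1, 2, 4, 5, 6}) = 3
G(38) = mex({0, 1, 2, 4}) = 3
G(39) = mex({0, 1, 2, 3, 4, 7}) = 5
G(40) = mex({0, 1, 2, 3, 4, 5, 7}) = 6
G(41) = mex({0, 1, 2, 3, 5, 7}) = 4
G(42) = mex({0, 1, 2, 3, 5, 6, 7}) = 4
G(43) = mex({0, 2, 3, 5, 6}) = 1
G(44) = mex({1, 2, 3, 4, 5, 6}) = 0
Therefore G(44) = 0.

0


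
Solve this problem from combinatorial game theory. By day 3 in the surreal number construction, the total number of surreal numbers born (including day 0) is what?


Day 0: {|} = 0 is born. Count = 1.
Day n: the number of surreal numbers born by day n is 2^(n+1) - 1.
By day 0: 2^1 - 1 = 1
By day 1: 2^2 - 1 = 3
By day 2: 2^3 - 1 = 7
By day 3: 2^4 - 1 = 15
By day 3: 15 surreal numbers.

15


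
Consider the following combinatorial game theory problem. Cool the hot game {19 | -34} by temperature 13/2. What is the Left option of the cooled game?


Original game: {19 | -34} (a switch {a | b} with a > b).
Cooling by t (for t below the temperature (a - b)/2 = 53/2) taxes each move by t: {a | b} cooled by t is {a - t | b + t}.
Cooling amount: t = 13/2
Cooled Left option: 19 - 13/2 = 25/2
Cooled Right option: -34 + 13/2 = -55/2
Cooled game: {25/2 | -55/2}
Left option = 25/2

25/2


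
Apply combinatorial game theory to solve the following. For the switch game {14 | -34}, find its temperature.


The game is {14 | -34}, a switch {a | b} with numbers a > b.
Cooling {a | b} by t gives {a - t | b + t}, which stops being hot when a - t = b + t, i.e. at t = (a - b)/2. So the temperature of a switch is (a - b)/2.
Temperature = (Left option - Right option) / 2
= (14 - (-34)) / 2
= 48 / 2
= 24

24


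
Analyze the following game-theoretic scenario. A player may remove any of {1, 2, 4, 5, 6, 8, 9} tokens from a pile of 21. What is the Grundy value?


The subtraction set is S = {1, 2, 4, 5, 6, 8, 9}.
G(k) = mex{ G(k - s) : s in S, s <= k }. We compute iteratively: G(0) = 0.
G(1) = mex({0}) = 1
G(2) = mex({0, 1}) = 2
G(3) = mex({1, 2}) = 0
G(4) = mex({0, 2}) = 1
G(5) = mex({0, 1}) = 2
G(6) = mex({0, 1, 2}) = 3
G(7) = mex({0, 1, 2, 3}) = 4
G(8) = mex({0, 1, 2, 3, 4}) = 5
G(9) = mex({0, 1, 2, 4, 5}) = 3
G(10) = mex({1, 2, 3, 5}) = 0
G(11) = mex({0, 2, 3, 4}) = 1
G(12) = mex({0, 1, 3, 4, 5}) = 2
G(13) = mex({1, 2, 3, 4, 5}) = 0
G(14) = mex({0, 2, 3, 5}) = 1
G(15) = mex({0, 1, 3, 4}) = 2
G(16) = mex({0, 1, 2, 4, 5}) = 3
G(17) = mex({0, 1, 2, 3, 5}) = 4
G(18) = mex({0, 1, 2, 3, 4}) = 5
Observe that G(10)..G(18) = 0, 1, 2, 0, 1, 2, 3, 4, 5 repeats G(0)..G(8) = 0, 1, 2, 0, 1, 2, 3, 4, 5.
For k >= max(S) = 9, G(k) is determined by the previous 9 values G(k-9)..G(k-1); a window of 9 consecutive values has recurred shifted by 10, so by induction G(k + 10) = G(k) for all k >= 0: the sequence is periodic from the start with period 10.
One period: G(0..9) = 0, 1, 2, 0, 1, 2, 3, 4, 5, 3.
21 mod 10 = 1, so G(21) = G(1) = 1.

1


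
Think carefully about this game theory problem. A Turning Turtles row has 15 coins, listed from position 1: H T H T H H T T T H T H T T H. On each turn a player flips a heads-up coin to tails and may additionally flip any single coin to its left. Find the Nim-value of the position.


Coins: H T H T H H T T T H T H T T H
Key fact: a single head at position k behaves exactly like a Nim heap of size k (turning it to T and optionally flipping a coin at j < k corresponds to moving the heap from k to j, or to 0), and heads combine as a disjunctive sum (two heads at the same place would cancel, matching j XOR j = 0). So the Nim-value is the XOR of the 1-indexed positions of the heads.
Face-up positions (1-indexed): [1, 3, 5, 6, 10, 12, 15]
XOR 0 with 1: 0 XOR 1 = 1
XOR 1 with 3: 1 XOR 3 = 2
XOR 2 with 5: 2 XOR 5 = 7
XOR 7 with 6: 7 XOR 6 = 1
XOR 1 with 10: 1 XOR 10 = 11
XOR 11 with 12: 11 XOR 12 = 7
XOR 7 with 15: 7 XOR 15 = 8
Nim-value = 8

8


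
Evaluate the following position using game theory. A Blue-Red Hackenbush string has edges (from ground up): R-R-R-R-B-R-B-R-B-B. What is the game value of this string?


Edges (from ground): R-R-R-R-B-R-B-R-B-B
By Berlekamp's sign-expansion rule, a Blue-Red Hackenbush stalk has the value of the surreal number whose sign sequence is the edge sequence with B -> + and R -> -.
Sign sequence: ----+-+-++
Trace the sign expansion in the surreal number tree, starting from 0:
Edge 1: R (sign -) -> bounds (-inf, 0), value = -1
Edge 2: R (sign -) -> bounds (-inf, -1), value = -2
Edge 3: R (sign -) -> bounds (-inf, -2), value = -3
Edge 4: R (sign -) -> bounds (-inf, -3), value = -4
Edge 5: B (sign +) -> bounds (-4, -3), value = -7/2
Edge 6: R (sign -) -> bounds (-4, -7/2), value = -15/4
Edge 7: B (sign +) -> bounds (-15/4, -7/2), value = -29/8
Edge 8: R (sign -) -> bounds (-15/4, -29/8), value = -59/16
Edge 9: B (sign +) -> bounds (-59/16, -29/8), value = -117/32
Edge 10: B (sign +) -> bounds (-117/32, -29/8), value = -233/64
Game value = -233/64

-233/64


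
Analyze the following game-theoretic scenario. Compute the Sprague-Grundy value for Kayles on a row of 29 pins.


Kayles: a move removes 1 or 2 adjacent pins from a contiguous row.
Removing pins from a row of k leaves two independent rows (a, b) with a + b = k - 1 (one pin) or a + b = k - 2 (two pins); an end removal gives a = 0.
By Sprague-Grundy, G(k) = mex{ G(a) XOR G(b) } over all these splits. G(0) = 0.
G(1): splits (0,0):0^0=0 -> mex({0}) = 1
G(2): splits (0,1):0^1=1 (0,0):0^0=0 -> mex({0, 1}) = 2
G(3): splits (0,2):0^2=2 (1,1):1^1=0 (0,1):0^1=1 -> mex({0, 1, 2}) = 3
G(4): splits (0,3):0^3=3 (1,2):1^2=3 (0,2):0^2=2 (1,1):1^1=0 -> mex({0, 2, 3}) = 1
G(5): splits (0,4):0^1=1 (1,3):1^3=2 (2,2):2^2=0 (0,3):0^3=3 (1,2):1^2=3 -> mex({0, 1, 2, 3}) = 4
G(6) = mex({0, 1, 2, 4}) = 3
G(7) = mex({0, 1, 3, 4, 5}) = 2
G(8) = mex({0, 2, 3, 5, 6}) = 1
G(9) = mex({0, 1, 2, 3, 6, 7}) = 4
G(10) = mex({0, 1, 3, 4, 5, 7}) = 2
G(11) = mex({0, 1, 2, 3, 4, 5}) = 6
G(12) = mex({0, 1, 2, 3, 5, 6, 7}) = 4
G(13) = mex({0, 2, 3, 4, 6, 7}) = 1
G(14) = mex({0, 1, 4, 5, 6, 7}) = 2
G(15) = mex({0, 1, 2, 3, 4, 5, 6}) = 7
G(16) = mex({0, 2, 3, 5, 6, 7}) = 1
G(17) = mex({0, 1, 2, 3, 5, 6, 7}) = 4
G(18) = mex({0, 1, 2, 4, 5, 6}) = 3
G(19) = mex({0, 1, 3, 4, 5, 7}) = 2
G(20) = mex({0, 2, 3, 4, 5, 6, 7}) = 1
G(21) = mex({0, 1, 2, 3, 5, 6, 7}) = 4
G(22) = mex({0, 1, 2, 3, 4, 5, 7}) = 6
G(23) = mex({0, 1, 2, 3, 4, 5, 6}) = 7
G(24) = mex({0, 1, 2, 3, 5, 6, 7}) = 4
G(25) = mex({0, 2, 3, 4, 6, 7}) = 1
G(26) = mex({0, 1, 3, 4, 5, 6, 7}) = 2
G(27) = mex({0, 1, 2, 3, 4, 5, 6, 7}) = 8
G(28) = mex({0, 1, 2, 3, 4, 6, 7, 8}) = 5
G(29) = mex({0, 1, 2, 3, 5, 6, 7, 8, 9}) = 4
Therefore G(29) = 4.

4


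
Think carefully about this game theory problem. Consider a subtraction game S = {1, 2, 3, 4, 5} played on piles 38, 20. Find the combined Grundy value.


Subtraction set: {1, 2, 3, 4, 5}
For this subtraction set, G(n) = n mod 6 (period = max + 1 = 6).
Pile 1 (size 38): G(38) = 38 mod 6 = 2
Pile 2 (size 20): G(20) = 20 mod 6 = 2
Total Grundy value = XOR of all: 2 XOR 2 = 0

0


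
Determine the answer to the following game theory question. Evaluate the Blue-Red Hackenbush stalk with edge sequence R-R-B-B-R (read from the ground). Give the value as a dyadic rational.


Edges (from ground): R-R-B-B-R
By Berlekamp's sign-expansion rule, a Blue-Red Hackenbush stalk has the value of the surreal number whose sign sequence is the edge sequence with B -> + and R -> -.
Sign sequence: --++-
Trace the sign expansion in the surreal number tree, starting from 0:
Edge 1: R (sign -) -> bounds (-inf, 0), value = -1
Edge 2: R (sign -) -> bounds (-inf, -1), value = -2
Edge 3: B (sign +) -> bounds (-2, -1), value = -3/2
Edge 4: B (sign +) -> bounds (-3/2, -1), value = -5/4
Edge 5: R (sign -) -> bounds (-3/2, -5/4), value = -11/8
Game value = -11/8

-11/8


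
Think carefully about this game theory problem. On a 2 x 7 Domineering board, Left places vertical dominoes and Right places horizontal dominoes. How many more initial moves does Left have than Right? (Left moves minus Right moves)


Board is 2 x 7 (rows x cols).
Left (vertical) placements: (rows-1) * cols = 1 * 7 = 7
Right (horizontal) placements: rows * (cols-1) = 2 * 6 = 12
Advantage = Left - Right = 7 - 12 = -5

-5


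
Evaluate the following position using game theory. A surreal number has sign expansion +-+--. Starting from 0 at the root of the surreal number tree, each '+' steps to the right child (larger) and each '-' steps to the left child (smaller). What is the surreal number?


Sign expansion: +-+--
Rule: track bounds (lo, hi), initially (-inf, +inf). On '+', the current value becomes lo and we move to the simplest number in (value, hi): value + 1 if hi = +inf, otherwise the midpoint (value + hi)/2. On '-', the current value becomes hi and we move to value - 1 if lo = -inf, otherwise the midpoint (lo + value)/2.
Start at 0.
Step 1: sign = +, move right. Bounds: (0, +inf). Value = 1
Step 2: sign = -, move left. Bounds: (0, 1). Value = 1/2
Step 3: sign = +, move right. Bounds: (1/2, 1). Value = 3/4
Step 4: sign = -, move left. Bounds: (1/2, 3/4). Value = 5/8
Step 5: sign = -, move left. Bounds: (1/2, 5/8). Value = 9/16
The surreal number with sign expansion +-+-- is 9/16.

9/16


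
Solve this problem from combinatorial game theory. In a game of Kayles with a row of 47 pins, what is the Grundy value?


Kayles: a move removes 1 or 2 adjacent pins from a contiguous row.
Removing pins from a row of k leaves two independent rows (a, b) with a + b = k - 1 (one pin) or a + b = k - 2 (two pins); an end removal gives a = 0.
By Sprague-Grundy, G(k) = mex{ G(a) XOR G(b) } over all these splits. G(0) = 0.
G(1): splits (0,0):0^0=0 -> mex({0}) = 1
G(2): splits (0,1):0^1=1 (0,0):0^0=0 -> mex({0, 1}) = 2
G(3): splits (0,2):0^2=2 (1,1):1^1=0 (0,1):0^1=1 -> mex({0, 1, 2}) = 3
G(4): splits (0,3):0^3=3 (1,2):1^2=3 (0,2):0^2=2 (1,1):1^1=0 -> mex({0, 2, 3}) = 1
G(5): splits (0,4):0^1=1 (1,3):1^3=2 (2,2):2^2=0 (0,3):0^3=3 (1,2):1^2=3 -> mex({0, 1, 2, 3}) = 4
G(6) = mex({0, 1, 2, 4}) = 3
G(7) = mex({0, 1, 3, 4, 5}) = 2
G(8) = mex({0, 2, 3, 5, 6}) = 1
G(9) = mex({0, 1, 2, 3, 6, 7}) = 4
G(10) = mex({0, 1, 3, 4, 5, 7}) = 2
G(11) = mex({0, 1, 2, 3, 4, 5}) = 6
G(12) = mex({0, 1, 2, 3, 5, 6, 7}) = 4
G(13) = mex({0, 2, 3, 4, 6, 7}) = 1
G(14) = mex({0, 1, 4, 5, 6, 7}) = 2
G(15) = mex({0, 1, 2, 3, 4, 5, 6}) = 7
G(16) = mex({0, 2, 3, 5, 6, 7}) = 1
G(17) = mex({0, 1, 2, 3, 5, 6, 7}) = 4
G(18) = mex({0, 1, 2, 4, 5, 6}) = 3
G(19) = mex({0, 1, 3, 4, 5, 7}) = 2
G(20) = mex({0, 2, 3, 4, 5, 6, 7}) = 1
G(21) = mex({0, 1, 2, 3, 5, 6, 7}) = 4
G(22) = mex({0, 1, 2, 3, 4, 5, 7}) = 6
G(23) = mex({0, 1, 2, 3, 4, 5, 6}) = 7
G(24) = mex({0, 1, 2, 3, 5, 6, 7}) = 4
G(25) = mex({0, 2, 3, 4, 6, 7}) = 1
G(26) = mex({0, 1, 3, 4, 5, 6, 7}) = 2
G(27) = mex({0, 1, 2, 3, 4, 5, 6, 7}) = 8
G(28) = mex({0, 1, 2, 3, 4, 6, 7, 8}) = 5
G(29) = mex({0, 1, 2, 3, 5, 6, 7, 8, 9}) = 4
G(30) = mex({0, 1, 2, 3, 4, 5, 6, 9, 10}) = 7
G(31) = mex({0, 1, 3, 4, 5, 7, 10, 11}) = 2
G(32) = mex({0, 2, 3, 4, 5, 6, 7, 9, 11}) = 1
G(33) = mex({0, 1, 2, 3, 4, 5, 6, 7, 9, 12}) = 8
G(34) = mex({0, 1, 2, 3, 4, 5, 7, 8, 11, 12}) = 6
G(35) = mex({0, 1, 2, 3, 4, 5, 6, 8, 9, 10, 11}) = 7
G(36) = mex({0, 1, 2, 3, 5, 6, 7, 9, 10}) = 4
G(37) = mex({0, 2, 3, 4, 6, 7, 9, 10, 11, 12}) = 1
G(38) = mex({0, 1, 3, 4, 5, 6, 7, 9, 10, 11, 12}) = 2
G(39) = mex({0, 1, 2, 4, 5, 6, 7, 9, 10, 12, 14}) = 3
G(40) = mex({0, 2, 3, 4, 6, 7, 11, 12, 14}) = 1
G(41) = mex({0, 1, 2, 3, 5, 6, 7, 9, 10, 11, 12}) = 4
G(42) = mex({0, 1, 2, 3, 4, 5, 6, 9, 10}) = 7
G(43) = mex({0, 1, 3, 4, 5, 7, 9, 10, 12, 15}) = 2
G(44) = mex({0, 2, 3, 4, 5, 6, 7, 9, 10, 12, 15}) = 1
G(45) = mex({0, 1, 2, 3, 4, 5, 6, 7, 9, 10, 12, 14}) = 8
G(46) = mex({0, 1, 3, 4, 5, 7, 8, 11, 12, 14}) = 2
G(47) = mex({0, 1, 2, 3, 4, 5, 6, 8, 9, 10, 11, 12}) = 7
Therefore G(47) = 7.

7


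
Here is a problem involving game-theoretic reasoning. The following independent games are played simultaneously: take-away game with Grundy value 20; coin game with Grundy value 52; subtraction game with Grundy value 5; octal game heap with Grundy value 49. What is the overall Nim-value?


By the Sprague-Grundy theorem, the Grundy value of a sum of games is the XOR of individual Grundy values.
take-away game: Grundy value = 20. Running XOR: 0 XOR 20 = 20
coin game: Grundy value = 52. Running XOR: 20 XOR 52 = 32
subtraction game: Grundy value = 5. Running XOR: 32 XOR 5 = 37
octal game heap: Grundy value = 49. Running XOR: 37 XOR 49 = 20
The combined Grundy value is 20.

20


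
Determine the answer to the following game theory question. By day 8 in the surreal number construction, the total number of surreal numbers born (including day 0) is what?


Day 0: {|} = 0 is born. Count = 1.
Day n: the number of surreal numbers born by day n is 2^(n+1) - 1.
By day 0: 2^1 - 1 = 1
By day 1: 2^2 - 1 = 3
By day 2: 2^3 - 1 = 7
By day 3: 2^4 - 1 = 15
By day 4: 2^5 - 1 = 31
By day 5: 2^6 - 1 = 63
By day 6: 2^7 - 1 = 127
By day 7: 2^8 - 1 = 255
By day 8: 2^9 - 1 = 511
By day 8: 511 surreal numbers.

511


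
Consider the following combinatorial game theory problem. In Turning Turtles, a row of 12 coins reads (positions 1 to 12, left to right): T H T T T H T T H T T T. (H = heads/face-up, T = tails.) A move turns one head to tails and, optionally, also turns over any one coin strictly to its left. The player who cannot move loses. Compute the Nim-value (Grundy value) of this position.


Coins: T H T T T H T T H T T T
Key fact: a single head at position k behaves exactly like a Nim heap of size k (turning it to T and optionally flipping a coin at j < k corresponds to moving the heap from k to j, or to 0), and heads combine as a disjunctive sum (two heads at the same place would cancel, matching j XOR j = 0). So the Nim-value is the XOR of the 1-indexed positions of the heads.
Face-up positions (1-indexed): [2, 6, 9]
XOR 0 with 2: 0 XOR 2 = 2
XOR 2 with 6: 2 XOR 6 = 4
XOR 4 with 9: 4 XOR 9 = 13
Nim-value = 13

13


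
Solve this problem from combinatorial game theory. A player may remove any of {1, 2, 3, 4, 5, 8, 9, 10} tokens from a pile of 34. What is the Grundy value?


The subtraction set is S = {1, 2, 3, 4, 5, 8, 9, 10}.
G(k) = mex{ G(k - s) : s in S, s <= k }. We compute iteratively: G(0) = 0.
G(1) = mex({0}) = 1
G(2) = mex({0, 1}) = 2
G(3) = mex({0, 1, 2}) = 3
G(4) = mex({0, 1, 2, 3}) = 4
G(5) = mex({0, 1, 2, 3, 4}) = 5
G(6) = mex({1, 2, 3, 4, 5}) = 0
G(7) = mex({0, 2, 3, 4, 5}) = 1
G(8) = mex({0, 1, 3, 4, 5}) = 2
G(9) = mex({0, 1, 2, 4, 5}) = 3
G(10) = mex({0, 1, 2, 3, 5}) = 4
G(11) = mex({0, 1, 2, 3, 4}) = 5
G(12) = mex({1, 2, 3, 4, 5}) = 0
G(13) = mex({0, 2, 3, 4, 5}) = 1
G(14) = mex({0, 1, 3, 4, 5}) = 2
G(15) = mex({0, 1, 2, 4, 5}) = 3
Observe that G(6)..G(15) = 0, 1, 2, 3, 4, 5, 0, 1, 2, 3 repeats G(0)..G(9) = 0, 1, 2, 3, 4, 5, 0, 1, 2, 3.
For k >= max(S) = 10, G(k) is determined by the previous 10 values G(k-10)..G(k-1); a window of 10 consecutive values has recurred shifted by 6, so by induction G(k + 6) = G(k) for all k >= 0: the sequence is periodic from the start with period 6.
One period: G(0..5) = 0, 1, 2, 3, 4, 5.
34 mod 6 = 4, so G(34) = G(4) = 4.

4


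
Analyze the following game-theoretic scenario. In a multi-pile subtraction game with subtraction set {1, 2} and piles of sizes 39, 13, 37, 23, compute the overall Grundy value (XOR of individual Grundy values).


Subtraction set: {1, 2}
For this subtraction set, G(n) = n mod 3 (period = max + 1 = 3).
Pile 1 (size 39): G(39) = 39 mod 3 = 0
Pile 2 (size 13): G(13) = 13 mod 3 = 1
Pile 3 (size 37): G(37) = 37 mod 3 = 1
Pile 4 (size 23): G(23) = 23 mod 3 = 2
Total Grundy value = XOR of all: 0 XOR 1 XOR 1 XOR 2 = 2

2


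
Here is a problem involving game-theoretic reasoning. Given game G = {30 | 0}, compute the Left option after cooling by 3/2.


Original game: {30 | 0} (a switch {a | b} with a > b).
Cooling by t (for t below the temperature (a - b)/2 = 15) taxes each move by t: {a | b} cooled by t is {a - t | b + t}.
Cooling amount: t = 3/2
Cooled Left option: 30 - 3/2 = 57/2
Cooled Right option: 0 + 3/2 = 3/2
Cooled game: {57/2 | 3/2}
Left option = 57/2

57/2


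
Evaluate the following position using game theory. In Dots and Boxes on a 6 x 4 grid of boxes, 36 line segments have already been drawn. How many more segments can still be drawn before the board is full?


Grid: 6 x 4 boxes, i.e. 7 rows and 5 columns of dots.
Horizontal edges: (rows + 1) * cols = 7 * 4 = 28
Vertical edges: rows * (cols + 1) = 6 * 5 = 30
Total edges: 28 + 30 = 58
Edges drawn: 36
Remaining: 58 - 36 = 22

22


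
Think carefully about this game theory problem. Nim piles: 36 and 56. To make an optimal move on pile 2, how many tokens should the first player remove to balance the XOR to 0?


Piles: 36 and 56
Current XOR: 36 XOR 56 = 28 (non-zero, so this is an N-position).
To make the XOR zero, we need to find a move that balances the piles.
For pile 2 (size 56): target = 56 XOR 28 = 36
We reduce pile 2 from 56 to 36.
Tokens removed: 56 - 36 = 20
Verification: 36 XOR 36 = 0

20


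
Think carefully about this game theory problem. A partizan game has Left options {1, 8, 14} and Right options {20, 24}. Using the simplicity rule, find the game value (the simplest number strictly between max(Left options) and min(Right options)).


Left options: {1, 8, 14}, max = 14
Right options: {20, 24}, min = 20
All options are numbers and max(Left) < min(Right), so by the simplicity theorem the value is the simplest (earliest-born) number strictly between 14 and 20.
Integers 15 through 19 all lie strictly between 14 and 20.
Among integers, the simplest (lowest birthday = smallest |n|; 0 is born on day 0, +-n on day n) is 15.
No non-integer in the interval can be simpler: if x is a non-integer in the interval, then floor(x) or ceil(x) also lies in the interval (the interval contains an integer), and both are proper prefixes of x's sign expansion, i.e. born earlier. So the game value is 15.
Game value = 15

15


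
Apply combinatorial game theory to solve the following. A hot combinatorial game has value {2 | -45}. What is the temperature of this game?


The game is {2 | -45}, a switch {a | b} with numbers a > b.
Cooling {a | b} by t gives {a - t | b + t}, which stops being hot when a - t = b + t, i.e. at t = (a - b)/2. So the temperature of a switch is (a - b)/2.
Temperature = (Left option - Right option) / 2
= (2 - (-45)) / 2
= 47 / 2
= 47/2

47/2


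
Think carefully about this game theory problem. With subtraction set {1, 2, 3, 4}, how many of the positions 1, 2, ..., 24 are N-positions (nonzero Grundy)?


Subtraction set S = {1, 2, 3, 4}, so G(n) = n mod 5.
G(n) = 0 when n is a multiple of 5.
Multiples of 5 in [1, 24]: 4
N-positions (nonzero Grundy) = 24 - 4 = 20

20


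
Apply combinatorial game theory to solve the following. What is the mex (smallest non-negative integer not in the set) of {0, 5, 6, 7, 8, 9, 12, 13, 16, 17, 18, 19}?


Set = {0, 5, 6, 7, 8, 9, 12, 13, 16, 17, 18, 19}
0 is in the set.
1 is NOT in the set. This is the mex.
mex = 1

1


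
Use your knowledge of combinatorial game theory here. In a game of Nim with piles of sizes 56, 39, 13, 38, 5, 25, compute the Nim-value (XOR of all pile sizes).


We need the XOR (exclusive or) of all pile sizes.
After XOR-ing pile 1 (size 56): 0 XOR 56 = 56
After XOR-ing pile 2 (size 39): 56 XOR 39 = 31
After XOR-ing pile 3 (size 13): 31 XOR 13 = 18
After XOR-ing pile 4 (size 38): 18 XOR 38 = 52
After XOR-ing pile 5 (size 5): 52 XOR 5 = 49
After XOR-ing pile 6 (size 25): 49 XOR 25 = 40
The Nim-value of this position is 40.

40


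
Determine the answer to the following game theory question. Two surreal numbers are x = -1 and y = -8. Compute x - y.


x = -1, y = -8
x - y = -1 - -8 = 7

7


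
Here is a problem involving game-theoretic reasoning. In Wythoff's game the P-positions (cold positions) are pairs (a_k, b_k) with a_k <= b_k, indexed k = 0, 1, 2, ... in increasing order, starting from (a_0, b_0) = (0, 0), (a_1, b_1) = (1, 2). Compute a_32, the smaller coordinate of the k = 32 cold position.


By Wythoff's theorem, a_k = floor(k * phi) and b_k = floor(k * phi^2) = a_k + k, where phi = (1 + sqrt(5))/2 is the golden ratio.
phi = (1 + sqrt(5))/2 = 1.618034
k = 32
k * phi = 32 * 1.618034 = 51.777088
a_32 = floor(k * phi) = 51

51


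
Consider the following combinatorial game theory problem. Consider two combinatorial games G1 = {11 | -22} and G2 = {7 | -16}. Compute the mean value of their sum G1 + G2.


G1 = {11 | -22}, G2 = {7 | -16}
Each is a switch {a | b} with numbers a > b; its mean value is (a + b)/2, and mean value is additive over game sums: m(G1 + G2) = m(G1) + m(G2).
Mean of G1 = (11 + (-22))/2 = -11/2 = -11/2
Mean of G2 = (7 + (-16))/2 = -9/2 = -9/2
Mean of G1 + G2 = -11/2 + -9/2 = -10

-10


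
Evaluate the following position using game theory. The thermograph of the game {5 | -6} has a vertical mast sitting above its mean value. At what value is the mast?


Game = {5 | -6}, a switch {a | b} with numbers a > b.
Its thermograph has left wall a - t and right wall b + t, which meet at t = (a - b)/2, where both equal (a + b)/2. So the mast (mean value) is at (a + b)/2.
Mean = (5 + (-6))/2 = -1/2 = -1/2

-1/2


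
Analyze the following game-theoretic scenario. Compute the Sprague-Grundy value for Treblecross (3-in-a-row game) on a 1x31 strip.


Treblecross: place X on empty cells; 3-in-a-row wins.
Playing within two cells of an existing X lets the opponent win at once, so sensible play treats the cells i-2..i+2 around each X as dead. The player left with no safe cell loses, so this is a normal-play take-away game on strips of safe cells.
Placing X at cell i (0-indexed) of a strip of k safe cells leaves independent strips of sizes max(0, i-2) and max(0, k-i-3). Hence G(k) = mex{ G(max(0,i-2)) XOR G(max(0,k-i-3)) : 0 <= i < k }, with G(0) = 0.
G(1): splits (0,0):0^0=0 -> mex({0}) = 1
G(2): splits (0,0):0^0=0 -> mex({0}) = 1
G(3): splits (0,0):0^0=0 -> mex({0}) = 1
G(4): splits (0,1):0^1=1 (0,0):0^0=0 -> mex({0, 1}) = 2
G(5): splits (0,2):0^1=1 (0,1):0^1=1 (0,0):0^0=0 -> mex({0, 1}) = 2
G(6) = mex({1}) = 0
G(7) = mex({0, 1, 2}) = 3
G(8) = mex({0, 1, 2}) = 3
G(9) = mex({0, 2}) = 1
G(10) = mex({0, 2, 3}) = 1
G(11) = mex({0, 3}) = 1
G(12) = mex({1, 3}) = 0
G(13) = mex({0, 1, 2, 3}) = 4
G(14) = mex({0, 1, 2}) = 3
G(15) = mex({0, 1, 2}) = 3
G(16) = mex({0, 1, 2, 4}) = 3
G(17) = mex({0, 1, 3, 4}) = 2
G(18) = mex({0, 1, 3, 4}) = 2
G(19) = mex({0, 1, 3, 5}) = 2
G(20) = mex({0, 1, 2, 3, 5}) = 4
G(21) = mex({0, 1, 2, 3, 5}) = 4
G(22) = mex({1, 2, 6}) = 0
G(23) = mex({0, 1, 2, 3, 4, 6}) = 5
G(24) = mex({0, 1, 2, 3, 4}) = 5
G(25) = mex({0, 1, 3, 4, 7}) = 2
G(26) = mex({0, 1, 3, 4, 5, 7}) = 2
G(27) = mex({0, 1, 3, 5}) = 2
G(28) = mex({0, 1, 2, 5}) = 3
G(29) = mex({0, 1, 2, 4, 5, 6}) = 3
G(30) = mex({1, 2, 4, 6}) = 0
G(31) = mex({0, 1, 2, 3, 4, 6}) = 5
Therefore G(31) = 5.

5


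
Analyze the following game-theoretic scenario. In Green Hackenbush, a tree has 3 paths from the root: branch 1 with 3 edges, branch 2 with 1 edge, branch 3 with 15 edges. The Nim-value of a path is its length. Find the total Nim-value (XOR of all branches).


The tree has 3 branches from the ground vertex.
In Green Hackenbush, the Nim-value of a simple path of length k is k.
Branch 1: length 3, Nim-value = 3
Branch 2: length 1, Nim-value = 1
Branch 3: length 15, Nim-value = 15
Total Nim-value = XOR of all branch values:
0 XOR 3 = 3
3 XOR 1 = 2
2 XOR 15 = 13
Nim-value of the tree = 13

13


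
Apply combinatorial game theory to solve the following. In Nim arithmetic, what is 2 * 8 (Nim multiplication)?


Nim multiplication is bilinear over XOR: (u XOR v) * w = (u*w) XOR (v*w).
So we split each operand into its bit components and XOR the pairwise Nim products.
2 = 2 (as XOR of powers of 2).
8 = 8 (as XOR of powers of 2).
Using the standard Nim-product table on single bits:
  2*2 = 3,   2*4 = 8,   2*8 = 12,
  4*4 = 6,   4*8 = 11,  8*8 = 13,
and  1*x = x (identity), k*l = l*k (commutative).
Pairwise Nim products:
  2 * 8 = 12
XOR them: 12 = 12.
Result: 2 * 8 = 12 (in Nim).

12


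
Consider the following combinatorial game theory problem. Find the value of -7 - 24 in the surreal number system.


x = -7, y = 24
x - y = -7 - 24 = -31

-31


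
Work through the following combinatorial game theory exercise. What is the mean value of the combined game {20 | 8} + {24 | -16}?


G1 = {20 | 8}, G2 = {24 | -16}
Each is a switch {a | b} with numbers a > b; its mean value is (a + b)/2, and mean value is additive over game sums: m(G1 + G2) = m(G1) + m(G2).
Mean of G1 = (20 + (8))/2 = 28/2 = 14
Mean of G2 = (24 + (-16))/2 = 8/2 = 4
Mean of G1 + G2 = 14 + 4 = 18

18


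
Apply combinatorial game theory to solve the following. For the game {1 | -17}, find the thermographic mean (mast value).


Game = {1 | -17}, a switch {a | b} with numbers a > b.
Its thermograph has left wall a - t and right wall b + t, which meet at t = (a - b)/2, where both equal (a + b)/2. So the mast (mean value) is at (a + b)/2.
Mean = (1 + (-17))/2 = -16/2 = -8

-8


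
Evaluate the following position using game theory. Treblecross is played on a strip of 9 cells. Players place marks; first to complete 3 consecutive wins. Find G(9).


Treblecross: place X on empty cells; 3-in-a-row wins.
Playing within two cells of an existing X lets the opponent win at once, so sensible play treats the cells i-2..i+2 around each X as dead. The player left with no safe cell loses, so this is a normal-play take-away game on strips of safe cells.
Placing X at cell i (0-indexed) of a strip of k safe cells leaves independent strips of sizes max(0, i-2) and max(0, k-i-3). Hence G(k) = mex{ G(max(0,i-2)) XOR G(max(0,k-i-3)) : 0 <= i < k }, with G(0) = 0.
G(1): splits (0,0):0^0=0 -> mex({0}) = 1
G(2): splits (0,0):0^0=0 -> mex({0}) = 1
G(3): splits (0,0):0^0=0 -> mex({0}) = 1
G(4): splits (0,1):0^1=1 (0,0):0^0=0 -> mex({0, 1}) = 2
G(5): splits (0,2):0^1=1 (0,1):0^1=1 (0,0):0^0=0 -> mex({0, 1}) = 2
G(6) = mex({1}) = 0
G(7) = mex({0, 1, 2}) = 3
G(8) = mex({0, 1, 2}) = 3
G(9) = mex({0, 2}) = 1
Therefore G(9) = 1.

1


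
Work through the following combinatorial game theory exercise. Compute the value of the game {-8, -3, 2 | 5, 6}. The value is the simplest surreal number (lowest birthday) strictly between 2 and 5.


Left options: {-8, -3, 2}, max = 2
Right options: {5, 6}, min = 5
All options are numbers and max(Left) < min(Right), so by the simplicity theorem the value is the simplest (earliest-born) number strictly between 2 and 5.
Integers 3 through 4 all lie strictly between 2 and 5.
Among integers, the simplest (lowest birthday = smallest |n|; 0 is born on day 0, +-n on day n) is 3.
No non-integer in the interval can be simpler: if x is a non-integer in the interval, then floor(x) or ceil(x) also lies in the interval (the interval contains an integer), and both are proper prefixes of x's sign expansion, i.e. born earlier. So the game value is 3.
Game value = 3

3


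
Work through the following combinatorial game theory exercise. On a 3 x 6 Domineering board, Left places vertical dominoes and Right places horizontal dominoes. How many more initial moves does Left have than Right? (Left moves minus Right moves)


Board is 3 x 6 (rows x cols).
Left (vertical) placements: (rows-1) * cols = 2 * 6 = 12
Right (horizontal) placements: rows * (cols-1) = 3 * 5 = 15
Advantage = Left - Right = 12 - 15 = -3

-3


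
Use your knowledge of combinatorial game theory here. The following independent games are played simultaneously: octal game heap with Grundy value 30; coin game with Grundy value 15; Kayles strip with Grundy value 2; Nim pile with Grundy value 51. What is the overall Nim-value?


By the Sprague-Grundy theorem, the Grundy value of a sum of games is the XOR of individual Grundy values.
octal game heap: Grundy value = 30. Running XOR: 0 XOR 30 = 30
coin game: Grundy value = 15. Running XOR: 30 XOR 15 = 17
Kayles strip: Grundy value = 2. Running XOR: 17 XOR 2 = 19
Nim pile: Grundy value = 51. Running XOR: 19 XOR 51 = 32
The combined Grundy value is 32.

32


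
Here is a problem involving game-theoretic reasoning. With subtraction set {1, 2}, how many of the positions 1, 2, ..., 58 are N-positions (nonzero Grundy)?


Subtraction set S = {1, 2}, so G(n) = n mod 3.
G(n) = 0 when n is a multiple of 3.
Multiples of 3 in [1, 58]: 19
N-positions (nonzero Grundy) = 58 - 19 = 39

39


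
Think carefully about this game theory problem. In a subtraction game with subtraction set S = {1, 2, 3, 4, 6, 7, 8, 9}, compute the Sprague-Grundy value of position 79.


The subtraction set is S = {1, 2, 3, 4, 6, 7, 8, 9}.
G(k) = mex{ G(k - s) : s in S, s <= k }. We compute iteratively: G(0) = 0.
G(1) = mex({0}) = 1
G(2) = mex({0, 1}) = 2
G(3) = mex({0, 1, 2}) = 3
G(4) = mex({0, 1, 2, 3}) = 4
G(5) = mex({1, 2, 3, 4}) = 0
G(6) = mex({0, 2, 3, 4}) = 1
G(7) = mex({0, 1, 3, 4}) = 2
G(8) = mex({0, 1, 2, 4}) = 3
G(9) = mex({0, 1, 2, 3}) = 4
G(10) = mex({1, 2, 3, 4}) = 0
G(11) = mex({0, 2, 3, 4}) = 1
G(12) = mex({0, 1, 3, 4}) = 2
G(13) = mex({0, 1, 2, 4}) = 3
Observe that G(5)..G(13) = 0, 1, 2, 3, 4, 0, 1, 2, 3 repeats G(0)..G(8) = 0, 1, 2, 3, 4, 0, 1, 2, 3.
For k >= max(S) = 9, G(k) is determined by the previous 9 values G(k-9)..G(k-1); a window of 9 consecutive values has recurred shifted by 5, so by induction G(k + 5) = G(k) for all k >= 0: the sequence is periodic from the start with period 5.
One period: G(0..4) = 0, 1, 2, 3, 4.
79 mod 5 = 4, so G(79) = G(4) = 4.

4


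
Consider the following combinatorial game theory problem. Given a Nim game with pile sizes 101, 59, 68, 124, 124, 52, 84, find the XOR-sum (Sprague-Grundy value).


We need the XOR (exclusive or) of all pile sizes.
After XOR-ing pile 1 (size 101): 0 XOR 101 = 101
After XOR-ing pile 2 (size 59): 101 XOR 59 = 94
After XOR-ing pile 3 (size 68): 94 XOR 68 = 26
After XOR-ing pile 4 (size 124): 26 XOR 124 = 102
After XOR-ing pile 5 (size 124): 102 XOR 124 = 26
After XOR-ing pile 6 (size 52): 26 XOR 52 = 46
After XOR-ing pile 7 (size 84): 46 XOR 84 = 122
The Nim-value of this position is 122.

122


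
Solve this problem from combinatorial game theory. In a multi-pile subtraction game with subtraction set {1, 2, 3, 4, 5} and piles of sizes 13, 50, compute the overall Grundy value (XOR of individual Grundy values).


Subtraction set: {1, 2, 3, 4, 5}
For this subtraction set, G(n) = n mod 6 (period = max + 1 = 6).
Pile 1 (size 13): G(13) = 13 mod 6 = 1
Pile 2 (size 50): G(50) = 50 mod 6 = 2
Total Grundy value = XOR of all: 1 XOR 2 = 3

3


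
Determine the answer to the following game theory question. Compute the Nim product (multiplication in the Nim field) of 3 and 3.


Nim multiplication is bilinear over XOR: (u XOR v) * w = (u*w) XOR (v*w).
So we split each operand into its bit components and XOR the pairwise Nim products.
3 = 1 + 2 (as XOR of powers of 2).
3 = 1 + 2 (as XOR of powers of 2).
Using the standard Nim-product table on single bits:
  2*2 = 3,   2*4 = 8,   2*8 = 12,
  4*4 = 6,   4*8 = 11,  8*8 = 13,
and  1*x = x (identity), k*l = l*k (commutative).
Pairwise Nim products:
  1 * 1 = 1
  1 * 2 = 2
  2 * 1 = 2
  2 * 2 = 3
XOR them: 1 XOR 2 XOR 2 XOR 3 = 2.
Result: 3 * 3 = 2 (in Nim).

2


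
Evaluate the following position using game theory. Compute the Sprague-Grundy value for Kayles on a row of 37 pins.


Kayles: a move removes 1 or 2 adjacent pins from a contiguous row.
Removing pins from a row of k leaves two independent rows (a, b) with a + b = k - 1 (one pin) or a + b = k - 2 (two pins); an end removal gives a = 0.
By Sprague-Grundy, G(k) = mex{ G(a) XOR G(b) } over all these splits. G(0) = 0.
G(1): splits (0,0):0^0=0 -> mex({0}) = 1
G(2): splits (0,1):0^1=1 (0,0):0^0=0 -> mex({0, 1}) = 2
G(3): splits (0,2):0^2=2 (1,1):1^1=0 (0,1):0^1=1 -> mex({0, 1, 2}) = 3
G(4): splits (0,3):0^3=3 (1,2):1^2=3 (0,2):0^2=2 (1,1):1^1=0 -> mex({0, 2, 3}) = 1
G(5): splits (0,4):0^1=1 (1,3):1^3=2 (2,2):2^2=0 (0,3):0^3=3 (1,2):1^2=3 -> mex({0, 1, 2, 3}) = 4
G(6) = mex({0, 1, 2, 4}) = 3
G(7) = mex({0, 1, 3, 4, 5}) = 2
G(8) = mex({0, 2, 3, 5, 6}) = 1
G(9) = mex({0, 1, 2, 3, 6, 7}) = 4
G(10) = mex({0, 1, 3, 4, 5, 7}) = 2
G(11) = mex({0, 1, 2, 3, 4, 5}) = 6
G(12) = mex({0, 1, 2, 3, 5, 6, 7}) = 4
G(13) = mex({0, 2, 3, 4, 6, 7}) = 1
G(14) = mex({0, 1, 4, 5, 6, 7}) = 2
G(15) = mex({0, 1, 2, 3, 4, 5, 6}) = 7
G(16) = mex({0, 2, 3, 5, 6, 7}) = 1
G(17) = mex({0, 1, 2, 3, 5, 6, 7}) = 4
G(18) = mex({0, 1, 2, 4, 5, 6}) = 3
G(19) = mex({0, 1, 3, 4, 5, 7}) = 2
G(20) = mex({0, 2, 3, 4, 5, 6, 7}) = 1
G(21) = mex({0, 1, 2, 3, 5, 6, 7}) = 4
G(22) = mex({0, 1, 2, 3, 4, 5, 7}) = 6
G(23) = mex({0, 1, 2, 3, 4, 5, 6}) = 7
G(24) = mex({0, 1, 2, 3, 5, 6, 7}) = 4
G(25) = mex({0, 2, 3, 4, 6, 7}) = 1
G(26) = mex({0, 1, 3, 4, 5, 6, 7}) = 2
G(27) = mex({0, 1, 2, 3, 4, 5, 6, 7}) = 8
G(28) = mex({0, 1, 2, 3, 4, 6, 7, 8}) = 5
G(29) = mex({0, 1, 2, 3, 5, 6, 7, 8, 9}) = 4
G(30) = mex({0, 1, 2, 3, 4, 5, 6, 9, 10}) = 7
G(31) = mex({0, 1, 3, 4, 5, 7, 10, 11}) = 2
G(32) = mex({0, 2, 3, 4, 5, 6, 7, 9, 11}) = 1
G(33) = mex({0, 1, 2, 3, 4, 5, 6, 7, 9, 12}) = 8
G(34) = mex({0, 1, 2, 3, 4, 5, 7, 8, 11, 12}) = 6
G(35) = mex({0, 1, 2, 3, 4, 5, 6, 8, 9, 10, 11}) = 7
G(36) = mex({0, 1, 2, 3, 5, 6, 7, 9, 10}) = 4
G(37) = mex({0, 2, 3, 4, 6, 7, 9, 10, 11, 12}) = 1
Therefore G(37) = 1.

1


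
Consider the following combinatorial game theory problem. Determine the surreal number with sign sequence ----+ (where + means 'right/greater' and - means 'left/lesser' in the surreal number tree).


Sign expansion: ----+
Rule: track bounds (lo, hi), initially (-inf, +inf). On '+', the current value becomes lo and we move to the simplest number in (value, hi): value + 1 if hi = +inf, otherwise the midpoint (value + hi)/2. On '-', the current value becomes hi and we move to value - 1 if lo = -inf, otherwise the midpoint (lo + value)/2.
Start at 0.
Step 1: sign = -, move left. Bounds: (-inf, 0). Value = -1
Step 2: sign = -, move left. Bounds: (-inf, -1). Value = -2
Step 3: sign = -, move left. Bounds: (-inf, -2). Value = -3
Step 4: sign = -, move left. Bounds: (-inf, -3). Value = -4
Step 5: sign = +, move right. Bounds: (-4, -3). Value = -7/2
The surreal number with sign expansion ----+ is -7/2.

-7/2


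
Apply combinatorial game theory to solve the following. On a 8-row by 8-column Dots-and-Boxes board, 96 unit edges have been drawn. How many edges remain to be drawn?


Grid: 8 x 8 boxes, i.e. 9 rows and 9 columns of dots.
Horizontal edges: (rows + 1) * cols = 9 * 8 = 72
Vertical edges: rows * (cols + 1) = 8 * 9 = 72
Total edges: 72 + 72 = 144
Edges drawn: 96
Remaining: 144 - 96 = 48

48


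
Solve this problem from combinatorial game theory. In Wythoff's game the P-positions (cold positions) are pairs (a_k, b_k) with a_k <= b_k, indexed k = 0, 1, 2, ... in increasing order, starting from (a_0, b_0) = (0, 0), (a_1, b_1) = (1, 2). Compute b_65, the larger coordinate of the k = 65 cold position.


By Wythoff's theorem, a_k = floor(k * phi) and b_k = floor(k * phi^2) = a_k + k, where phi = (1 + sqrt(5))/2 is the golden ratio.
phi = (1 + sqrt(5))/2 = 1.618034
phi^2 = phi + 1 = 2.618034
k = 65
k * phi^2 = 65 * 2.618034 = 170.172209
b_65 = floor(k * phi^2) = 170 (check: a_65 + k = 105 + 65 = 170)

170


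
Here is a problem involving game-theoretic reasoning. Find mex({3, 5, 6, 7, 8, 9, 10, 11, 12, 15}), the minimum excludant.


Set = {3, 5, 6, 7, 8, 9, 10, 11, 12, 15}
0 is NOT in the set. This is the mex.
mex = 0

0


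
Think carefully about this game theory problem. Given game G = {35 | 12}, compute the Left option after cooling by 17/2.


Original game: {35 | 12} (a switch {a | b} with a > b).
Cooling by t (for t below the temperature (a - b)/2 = 23/2) taxes each move by t: {a | b} cooled by t is {a - t | b + t}.
Cooling amount: t = 17/2
Cooled Left option: 35 - 17/2 = 53/2
Cooled Right option: 12 + 17/2 = 41/2
Cooled game: {53/2 | 41/2}
Left option = 53/2

53/2


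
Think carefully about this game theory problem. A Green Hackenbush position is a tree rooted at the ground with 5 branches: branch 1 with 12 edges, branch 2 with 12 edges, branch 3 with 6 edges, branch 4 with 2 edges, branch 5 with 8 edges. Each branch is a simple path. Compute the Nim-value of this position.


The tree has 5 branches from the ground vertex.
In Green Hackenbush, the Nim-value of a simple path of length k is k.
Branch 1: length 12, Nim-value = 12
Branch 2: length 12, Nim-value = 12
Branch 3: length 6, Nim-value = 6
Branch 4: length 2, Nim-value = 2
Branch 5: length 8, Nim-value = 8
Total Nim-value = XOR of all branch values:
0 XOR 12 = 12
12 XOR 12 = 0
0 XOR 6 = 6
6 XOR 2 = 4
4 XOR 8 = 12
Nim-value of the tree = 12

12


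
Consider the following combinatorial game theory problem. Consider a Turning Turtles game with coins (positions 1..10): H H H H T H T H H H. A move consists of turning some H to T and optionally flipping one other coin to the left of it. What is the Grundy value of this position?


Coins: H H H H T H T H H H
Key fact: a single head at position k behaves exactly like a Nim heap of size k (turning it to T and optionally flipping a coin at j < k corresponds to moving the heap from k to j, or to 0), and heads combine as a disjunctive sum (two heads at the same place would cancel, matching j XOR j = 0). So the Nim-value is the XOR of the 1-indexed positions of the heads.
Face-up positions (1-indexed): [1, 2, 3, 4, 6, 8, 9, 10]
XOR 0 with 1: 0 XOR 1 = 1
XOR 1 with 2: 1 XOR 2 = 3
XOR 3 with 3: 3 XOR 3 = 0
XOR 0 with 4: 0 XOR 4 = 4
XOR 4 with 6: 4 XOR 6 = 2
XOR 2 with 8: 2 XOR 8 = 10
XOR 10 with 9: 10 XOR 9 = 3
XOR 3 with 10: 3 XOR 10 = 9
Nim-value = 9

9
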